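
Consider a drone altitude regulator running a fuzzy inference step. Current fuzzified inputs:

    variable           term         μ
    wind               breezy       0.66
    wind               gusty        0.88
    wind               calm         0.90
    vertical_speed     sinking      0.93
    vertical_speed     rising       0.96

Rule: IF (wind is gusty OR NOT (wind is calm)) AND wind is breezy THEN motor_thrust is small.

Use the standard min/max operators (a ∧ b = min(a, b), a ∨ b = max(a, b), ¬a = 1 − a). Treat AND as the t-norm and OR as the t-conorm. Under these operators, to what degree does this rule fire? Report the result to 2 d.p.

firing strength: (gusty=0.88 OR ¬calm=1−0.90=0.10) = 0.88; AND[min(a, b)] with breezy=0.66 → w = 0.66

0.66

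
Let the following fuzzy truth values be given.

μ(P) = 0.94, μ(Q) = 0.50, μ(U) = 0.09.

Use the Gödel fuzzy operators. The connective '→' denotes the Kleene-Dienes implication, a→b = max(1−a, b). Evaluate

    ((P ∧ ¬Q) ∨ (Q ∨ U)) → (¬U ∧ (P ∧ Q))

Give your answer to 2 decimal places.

¬Q = 1 − 0.50 = 0.50
P ∧ ¬Q = min(a, b) on (0.94, 0.50) = 0.50
Q ∨ U = max(a, b) on (0.50, 0.09) = 0.50
(P ∧ ¬Q) ∨ (Q ∨ U) = max(a, b) on (0.50, 0.50) = 0.50
¬U = 1 − 0.09 = 0.91
P ∧ Q = min(a, b) on (0.94, 0.50) = 0.50
¬U ∧ (P ∧ Q) = min(a, b) on (0.91, 0.50) = 0.50
((P ∧ ¬Q) ∨ (Q ∨ U)) → (¬U ∧ (P ∧ Q))  [Kleene-Dienes: max(1−a, b)] with a=0.50, b=0.50 → 0.50

0.50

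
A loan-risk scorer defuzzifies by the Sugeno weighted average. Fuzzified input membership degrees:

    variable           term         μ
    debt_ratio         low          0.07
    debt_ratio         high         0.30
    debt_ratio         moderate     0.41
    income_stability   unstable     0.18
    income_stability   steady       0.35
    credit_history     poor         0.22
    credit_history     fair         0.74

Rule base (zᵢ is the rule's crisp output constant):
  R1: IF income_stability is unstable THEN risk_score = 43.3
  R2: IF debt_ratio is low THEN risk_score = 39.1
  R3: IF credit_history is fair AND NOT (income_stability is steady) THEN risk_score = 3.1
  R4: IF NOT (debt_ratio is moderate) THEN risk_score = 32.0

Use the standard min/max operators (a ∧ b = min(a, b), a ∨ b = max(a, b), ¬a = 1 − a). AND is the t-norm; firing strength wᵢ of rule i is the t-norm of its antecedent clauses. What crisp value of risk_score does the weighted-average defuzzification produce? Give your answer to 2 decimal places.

R1 (z=43.3): unstable=0.18 → w = 0.18
R2 (z=39.1): low=0.07 → w = 0.07
R3 (z=3.1): fair=0.74, ¬steady=1−0.35=0.65; AND[min(a, b)] → w = 0.65
R4 (z=32.0): ¬moderate=1−0.41=0.59 → w = 0.59
Weighted average = (0.18·43.3 + 0.07·39.1 + 0.65·3.1 + 0.59·32.0) / (0.18 + 0.07 + 0.65 + 0.59)
  = 31.4260 / 1.4900 = 21.09

21.09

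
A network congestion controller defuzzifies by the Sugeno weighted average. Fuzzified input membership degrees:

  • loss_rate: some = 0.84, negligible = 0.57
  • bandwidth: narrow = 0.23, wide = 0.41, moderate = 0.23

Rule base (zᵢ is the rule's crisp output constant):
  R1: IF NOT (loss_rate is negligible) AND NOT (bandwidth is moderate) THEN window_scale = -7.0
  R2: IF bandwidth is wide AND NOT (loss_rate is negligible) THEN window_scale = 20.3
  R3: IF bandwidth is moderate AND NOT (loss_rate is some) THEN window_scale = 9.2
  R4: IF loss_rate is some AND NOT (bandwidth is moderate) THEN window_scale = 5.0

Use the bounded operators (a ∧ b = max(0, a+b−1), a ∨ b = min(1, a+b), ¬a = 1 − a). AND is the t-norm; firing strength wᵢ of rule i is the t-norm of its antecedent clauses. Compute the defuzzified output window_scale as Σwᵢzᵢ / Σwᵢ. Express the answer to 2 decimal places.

R1 (z=-7.0): ¬negligible=1−0.57=0.43, ¬moderate=1−0.23=0.77; AND[max(0, a+b−1)] → w = 0.20
R2 (z=20.3): wide=0.41, ¬negligible=1−0.57=0.43; AND[max(0, a+b−1)] → w = 0.00
R3 (z=9.2): moderate=0.23, ¬some=1−0.84=0.16; AND[max(0, a+b−1)] → w = 0.00
R4 (z=5.0): some=0.84, ¬moderate=1−0.23=0.77; AND[max(0, a+b−1)] → w = 0.61
Weighted average = (0.20·-7.0 + 0.00·20.3 + 0.00·9.2 + 0.61·5.0) / (0.20 + 0.00 + 0.00 + 0.61)
  = 1.6500 / 0.8100 = 2.04

2.04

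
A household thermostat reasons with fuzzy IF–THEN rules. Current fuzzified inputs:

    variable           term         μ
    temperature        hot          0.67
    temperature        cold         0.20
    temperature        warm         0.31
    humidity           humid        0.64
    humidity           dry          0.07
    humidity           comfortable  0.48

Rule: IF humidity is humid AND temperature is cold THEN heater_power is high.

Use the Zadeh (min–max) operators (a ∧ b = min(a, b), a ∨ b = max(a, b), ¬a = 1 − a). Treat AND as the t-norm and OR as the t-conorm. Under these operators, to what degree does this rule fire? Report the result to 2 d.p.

0.20

firing strength: humid=0.64, cold=0.20; AND[min(a, b)] → w = 0.20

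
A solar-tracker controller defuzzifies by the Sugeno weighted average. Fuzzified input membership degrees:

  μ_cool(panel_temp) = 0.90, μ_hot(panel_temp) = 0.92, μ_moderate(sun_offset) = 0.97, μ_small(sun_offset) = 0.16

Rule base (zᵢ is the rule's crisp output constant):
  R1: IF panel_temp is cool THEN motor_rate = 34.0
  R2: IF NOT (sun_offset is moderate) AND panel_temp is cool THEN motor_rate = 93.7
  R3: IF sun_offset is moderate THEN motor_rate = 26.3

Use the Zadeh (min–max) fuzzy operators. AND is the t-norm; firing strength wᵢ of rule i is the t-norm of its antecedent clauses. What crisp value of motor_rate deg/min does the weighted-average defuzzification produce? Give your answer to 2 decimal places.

R1 (z=34.0): cool=0.90 → w = 0.90
R2 (z=93.7): ¬moderate=1−0.97=0.03, cool=0.90; AND[min(a, b)] → w = 0.03
R3 (z=26.3): moderate=0.97 → w = 0.97
Weighted average = (0.90·34.0 + 0.03·93.7 + 0.97·26.3) / (0.90 + 0.03 + 0.97)
  = 58.9220 / 1.9000 = 31.01

31.01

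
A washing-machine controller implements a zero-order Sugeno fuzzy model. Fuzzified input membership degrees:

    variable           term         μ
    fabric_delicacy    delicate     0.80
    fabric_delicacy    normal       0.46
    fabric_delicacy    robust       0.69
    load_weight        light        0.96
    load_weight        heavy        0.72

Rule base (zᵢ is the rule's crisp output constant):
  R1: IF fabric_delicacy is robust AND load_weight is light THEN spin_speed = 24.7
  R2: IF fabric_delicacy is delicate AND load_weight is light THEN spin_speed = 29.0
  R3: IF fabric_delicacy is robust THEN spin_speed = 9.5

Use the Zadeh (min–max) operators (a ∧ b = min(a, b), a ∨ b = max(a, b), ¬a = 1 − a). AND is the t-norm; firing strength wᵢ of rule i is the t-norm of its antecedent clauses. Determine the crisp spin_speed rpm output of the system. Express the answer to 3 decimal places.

R1 (z=24.7): robust=0.69, light=0.96; AND[min(a, b)] → w = 0.69
R2 (z=29.0): delicate=0.80, light=0.96; AND[min(a, b)] → w = 0.80
R3 (z=9.5): robust=0.69 → w = 0.69
Weighted average = (0.69·24.7 + 0.80·29.0 + 0.69·9.5) / (0.69 + 0.80 + 0.69)
  = 46.7980 / 2.1800 = 21.467

21.467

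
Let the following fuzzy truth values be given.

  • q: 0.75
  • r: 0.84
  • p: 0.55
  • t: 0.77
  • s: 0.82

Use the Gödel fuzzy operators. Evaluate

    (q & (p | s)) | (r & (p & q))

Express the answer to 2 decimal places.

0.75

p | s = max(a, b) on (0.55, 0.82) = 0.82
q & (p | s) = min(a, b) on (0.75, 0.82) = 0.75
p & q = min(a, b) on (0.55, 0.75) = 0.55
r & (p & q) = min(a, b) on (0.84, 0.55) = 0.55
(q & (p | s)) | (r & (p & q)) = max(a, b) on (0.75, 0.55) = 0.75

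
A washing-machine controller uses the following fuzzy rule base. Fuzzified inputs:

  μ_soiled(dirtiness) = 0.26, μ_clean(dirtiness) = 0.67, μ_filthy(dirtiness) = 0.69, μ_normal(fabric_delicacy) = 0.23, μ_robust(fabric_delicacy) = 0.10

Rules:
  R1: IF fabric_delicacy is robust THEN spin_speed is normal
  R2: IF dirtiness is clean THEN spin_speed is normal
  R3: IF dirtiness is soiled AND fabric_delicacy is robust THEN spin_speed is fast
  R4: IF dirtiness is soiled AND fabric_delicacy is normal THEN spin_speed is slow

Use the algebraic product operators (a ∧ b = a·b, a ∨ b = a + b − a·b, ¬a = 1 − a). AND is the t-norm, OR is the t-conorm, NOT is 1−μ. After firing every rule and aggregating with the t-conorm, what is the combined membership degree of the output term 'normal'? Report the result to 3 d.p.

0.703

R1: robust=0.10 → w = 0.1000
R2: clean=0.67 → w = 0.6700
R3: soiled=0.26, robust=0.10; AND[a·b] → w = 0.0260
R4: soiled=0.26, normal=0.23; AND[a·b] → w = 0.0598
Rules with consequent 'normal': {R1, R2} → strengths 0.1000, 0.6700
Aggregate via t-conorm [a + b − a·b]: 0.7030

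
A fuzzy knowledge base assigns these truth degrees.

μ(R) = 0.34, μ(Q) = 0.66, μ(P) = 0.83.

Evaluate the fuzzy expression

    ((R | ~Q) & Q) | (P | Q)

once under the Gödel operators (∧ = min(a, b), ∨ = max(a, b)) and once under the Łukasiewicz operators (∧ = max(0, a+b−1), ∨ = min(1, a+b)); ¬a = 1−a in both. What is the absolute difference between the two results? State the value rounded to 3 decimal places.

Under Gödel:
  ~Q = 1 − 0.66 = 0.34
  R | ~Q = max(a, b) on (0.34, 0.34) = 0.34
  (R | ~Q) & Q = min(a, b) on (0.34, 0.66) = 0.34
  P | Q = max(a, b) on (0.83, 0.66) = 0.83
  ((R | ~Q) & Q) | (P | Q) = max(a, b) on (0.34, 0.83) = 0.83
  → value = 0.8300
Under Łukasiewicz:
  ~Q = 1 − 0.66 = 0.34
  R | ~Q = min(1, a+b) on (0.34, 0.34) = 0.68
  (R | ~Q) & Q = max(0, a+b−1) on (0.68, 0.66) = 0.34
  P | Q = min(1, a+b) on (0.83, 0.66) = 1.00
  ((R | ~Q) & Q) | (P | Q) = min(1, a+b) on (0.34, 1.00) = 1.00
  → value = 1.0000
|0.8300 − 1.0000| = 0.170

0.170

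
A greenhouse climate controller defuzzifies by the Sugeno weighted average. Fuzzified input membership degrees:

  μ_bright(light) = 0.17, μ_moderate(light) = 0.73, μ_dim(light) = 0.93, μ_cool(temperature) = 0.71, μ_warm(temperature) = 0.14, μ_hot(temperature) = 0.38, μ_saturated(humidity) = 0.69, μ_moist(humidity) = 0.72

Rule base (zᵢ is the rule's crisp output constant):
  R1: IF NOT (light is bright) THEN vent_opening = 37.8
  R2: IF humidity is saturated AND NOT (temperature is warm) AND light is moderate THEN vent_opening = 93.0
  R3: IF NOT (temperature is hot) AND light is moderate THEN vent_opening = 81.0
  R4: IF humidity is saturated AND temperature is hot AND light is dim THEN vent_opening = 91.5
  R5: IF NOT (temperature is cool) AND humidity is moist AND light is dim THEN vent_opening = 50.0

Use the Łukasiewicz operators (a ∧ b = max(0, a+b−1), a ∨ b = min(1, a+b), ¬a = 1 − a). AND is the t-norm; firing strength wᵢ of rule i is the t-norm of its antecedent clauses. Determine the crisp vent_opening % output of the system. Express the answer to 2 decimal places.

R1 (z=37.8): ¬bright=1−0.17=0.83 → w = 0.83
R2 (z=93.0): saturated=0.69, ¬warm=1−0.14=0.86, moderate=0.73; AND[max(0, a+b−1)] → w = 0.28
R3 (z=81.0): ¬hot=1−0.38=0.62, moderate=0.73; AND[max(0, a+b−1)] → w = 0.35
R4 (z=91.5): saturated=0.69, hot=0.38, dim=0.93; AND[max(0, a+b−1)] → w = 0.00
R5 (z=50.0): ¬cool=1−0.71=0.29, moist=0.72, dim=0.93; AND[max(0, a+b−1)] → w = 0.00
Weighted average = (0.83·37.8 + 0.28·93.0 + 0.35·81.0 + 0.00·91.5 + 0.00·50.0) / (0.83 + 0.28 + 0.35 + 0.00 + 0.00)
  = 85.7640 / 1.4600 = 58.74

58.74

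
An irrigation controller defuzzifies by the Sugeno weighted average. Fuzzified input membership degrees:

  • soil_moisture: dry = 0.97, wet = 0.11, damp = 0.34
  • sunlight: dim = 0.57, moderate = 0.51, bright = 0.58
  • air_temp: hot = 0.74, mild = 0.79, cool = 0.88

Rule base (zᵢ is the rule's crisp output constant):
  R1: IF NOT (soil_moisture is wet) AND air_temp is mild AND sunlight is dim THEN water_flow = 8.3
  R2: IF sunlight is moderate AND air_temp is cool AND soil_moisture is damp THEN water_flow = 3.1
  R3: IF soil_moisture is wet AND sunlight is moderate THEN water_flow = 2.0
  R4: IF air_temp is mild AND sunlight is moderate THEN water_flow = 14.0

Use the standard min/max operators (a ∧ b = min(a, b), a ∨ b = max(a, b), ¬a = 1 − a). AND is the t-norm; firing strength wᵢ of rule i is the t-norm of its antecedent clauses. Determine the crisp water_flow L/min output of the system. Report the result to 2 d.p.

8.59

R1 (z=8.3): ¬wet=1−0.11=0.89, mild=0.79, dim=0.57; AND[min(a, b)] → w = 0.57
R2 (z=3.1): moderate=0.51, cool=0.88, damp=0.34; AND[min(a, b)] → w = 0.34
R3 (z=2.0): wet=0.11, moderate=0.51; AND[min(a, b)] → w = 0.11
R4 (z=14.0): mild=0.79, moderate=0.51; AND[min(a, b)] → w = 0.51
Weighted average = (0.57·8.3 + 0.34·3.1 + 0.11·2.0 + 0.51·14.0) / (0.57 + 0.34 + 0.11 + 0.51)
  = 13.1450 / 1.5300 = 8.59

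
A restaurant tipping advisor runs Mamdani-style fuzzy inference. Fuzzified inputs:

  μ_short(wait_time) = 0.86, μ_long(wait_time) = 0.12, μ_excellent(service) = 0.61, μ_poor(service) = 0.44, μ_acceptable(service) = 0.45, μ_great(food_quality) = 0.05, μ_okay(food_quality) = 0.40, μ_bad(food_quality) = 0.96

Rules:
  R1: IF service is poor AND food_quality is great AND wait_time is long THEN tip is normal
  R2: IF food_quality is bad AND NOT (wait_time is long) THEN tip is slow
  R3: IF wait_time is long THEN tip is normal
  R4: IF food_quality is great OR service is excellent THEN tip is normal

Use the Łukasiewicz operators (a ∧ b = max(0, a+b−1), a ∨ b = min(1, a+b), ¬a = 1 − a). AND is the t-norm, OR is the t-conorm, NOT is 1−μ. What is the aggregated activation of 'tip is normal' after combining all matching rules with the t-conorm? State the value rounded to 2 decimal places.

0.78

R1: poor=0.44, great=0.05, long=0.12; AND[max(0, a+b−1)] → w = 0.00
R2: bad=0.96, ¬long=1−0.12=0.88; AND[max(0, a+b−1)] → w = 0.84
R3: long=0.12 → w = 0.12
R4: great=0.05, excellent=0.61; OR[min(1, a+b)] → w = 0.66
Rules with consequent 'normal': {R1, R3, R4} → strengths 0.00, 0.12, 0.66
Aggregate via t-conorm [min(1, a+b)]: 0.78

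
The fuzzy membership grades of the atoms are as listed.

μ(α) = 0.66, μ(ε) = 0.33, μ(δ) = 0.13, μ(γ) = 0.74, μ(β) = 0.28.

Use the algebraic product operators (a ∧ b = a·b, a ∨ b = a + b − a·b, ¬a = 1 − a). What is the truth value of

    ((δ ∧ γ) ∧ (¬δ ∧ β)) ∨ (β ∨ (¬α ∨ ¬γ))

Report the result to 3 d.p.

0.657

δ ∧ γ = a·b on (0.1300, 0.7400) = 0.0962
¬δ = 1 − 0.1300 = 0.8700
¬δ ∧ β = a·b on (0.8700, 0.2800) = 0.2436
(δ ∧ γ) ∧ (¬δ ∧ β) = a·b on (0.0962, 0.2436) = 0.0234
¬α = 1 − 0.6600 = 0.3400
¬γ = 1 − 0.7400 = 0.2600
¬α ∨ ¬γ = a + b − a·b on (0.3400, 0.2600) = 0.5116
β ∨ (¬α ∨ ¬γ) = a + b − a·b on (0.2800, 0.5116) = 0.6484
((δ ∧ γ) ∧ (¬δ ∧ β)) ∨ (β ∨ (¬α ∨ ¬γ)) = a + b − a·b on (0.0234, 0.6484) = 0.6566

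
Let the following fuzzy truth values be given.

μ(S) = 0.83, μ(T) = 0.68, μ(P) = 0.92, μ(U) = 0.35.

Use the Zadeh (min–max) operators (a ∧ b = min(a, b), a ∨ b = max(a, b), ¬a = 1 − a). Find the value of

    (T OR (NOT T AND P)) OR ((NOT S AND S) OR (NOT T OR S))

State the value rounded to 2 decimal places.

0.83

NOT T = 1 − 0.68 = 0.32
NOT T AND P = min(a, b) on (0.32, 0.92) = 0.32
T OR (NOT T AND P) = max(a, b) on (0.68, 0.32) = 0.68
NOT S = 1 − 0.83 = 0.17
NOT S AND S = min(a, b) on (0.17, 0.83) = 0.17
NOT T = 1 − 0.68 = 0.32
NOT T OR S = max(a, b) on (0.32, 0.83) = 0.83
(NOT S AND S) OR (NOT T OR S) = max(a, b) on (0.17, 0.83) = 0.83
(T OR (NOT T AND P)) OR ((NOT S AND S) OR (NOT T OR S)) = max(a, b) on (0.68, 0.83) = 0.83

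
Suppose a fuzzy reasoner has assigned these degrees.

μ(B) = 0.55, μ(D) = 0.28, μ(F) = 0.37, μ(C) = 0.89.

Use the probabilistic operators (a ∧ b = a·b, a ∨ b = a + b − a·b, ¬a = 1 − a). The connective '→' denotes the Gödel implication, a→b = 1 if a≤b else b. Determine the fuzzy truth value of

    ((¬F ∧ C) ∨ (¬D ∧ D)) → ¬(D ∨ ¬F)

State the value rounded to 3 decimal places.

0.266

¬F = 1 − 0.3700 = 0.6300
¬F ∧ C = a·b on (0.6300, 0.8900) = 0.5607
¬D = 1 − 0.2800 = 0.7200
¬D ∧ D = a·b on (0.7200, 0.2800) = 0.2016
(¬F ∧ C) ∨ (¬D ∧ D) = a + b − a·b on (0.5607, 0.2016) = 0.6493
¬F = 1 − 0.3700 = 0.6300
D ∨ ¬F = a + b − a·b on (0.2800, 0.6300) = 0.7336
¬(D ∨ ¬F) = 1 − 0.7336 = 0.2664
((¬F ∧ C) ∨ (¬D ∧ D)) → ¬(D ∨ ¬F)  [Gödel: 1 if a≤b else b] with a=0.6493, b=0.2664 → 0.2664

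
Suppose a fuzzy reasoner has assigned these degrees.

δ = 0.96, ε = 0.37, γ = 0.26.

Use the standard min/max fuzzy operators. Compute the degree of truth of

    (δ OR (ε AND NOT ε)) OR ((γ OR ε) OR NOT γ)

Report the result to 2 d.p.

NOT ε = 1 − 0.37 = 0.63
ε AND NOT ε = min(a, b) on (0.37, 0.63) = 0.37
δ OR (ε AND NOT ε) = max(a, b) on (0.96, 0.37) = 0.96
γ OR ε = max(a, b) on (0.26, 0.37) = 0.37
NOT γ = 1 − 0.26 = 0.74
(γ OR ε) OR NOT γ = max(a, b) on (0.37, 0.74) = 0.74
(δ OR (ε AND NOT ε)) OR ((γ OR ε) OR NOT γ) = max(a, b) on (0.96, 0.74) = 0.96

0.96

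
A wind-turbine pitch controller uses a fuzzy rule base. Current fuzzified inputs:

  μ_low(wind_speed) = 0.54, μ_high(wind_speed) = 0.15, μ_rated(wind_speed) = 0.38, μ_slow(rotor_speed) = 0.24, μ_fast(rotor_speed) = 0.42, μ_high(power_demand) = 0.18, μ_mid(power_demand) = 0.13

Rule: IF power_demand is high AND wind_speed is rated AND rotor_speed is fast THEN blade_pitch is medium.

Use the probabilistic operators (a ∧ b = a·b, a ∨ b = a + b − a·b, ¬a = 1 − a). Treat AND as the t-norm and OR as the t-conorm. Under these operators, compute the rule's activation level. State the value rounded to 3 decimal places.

0.029

firing strength: high=0.18, rated=0.38, fast=0.42; AND[a·b] → w = 0.0287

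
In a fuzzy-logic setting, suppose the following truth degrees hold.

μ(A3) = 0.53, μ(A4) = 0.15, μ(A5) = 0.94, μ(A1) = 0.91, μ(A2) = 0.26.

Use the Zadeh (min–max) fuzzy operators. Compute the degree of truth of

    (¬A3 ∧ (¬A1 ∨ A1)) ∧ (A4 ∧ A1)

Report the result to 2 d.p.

¬A3 = 1 − 0.53 = 0.47
¬A1 = 1 − 0.91 = 0.09
¬A1 ∨ A1 = max(a, b) on (0.09, 0.91) = 0.91
¬A3 ∧ (¬A1 ∨ A1) = min(a, b) on (0.47, 0.91) = 0.47
A4 ∧ A1 = min(a, b) on (0.15, 0.91) = 0.15
(¬A3 ∧ (¬A1 ∨ A1)) ∧ (A4 ∧ A1) = min(a, b) on (0.47, 0.15) = 0.15

0.15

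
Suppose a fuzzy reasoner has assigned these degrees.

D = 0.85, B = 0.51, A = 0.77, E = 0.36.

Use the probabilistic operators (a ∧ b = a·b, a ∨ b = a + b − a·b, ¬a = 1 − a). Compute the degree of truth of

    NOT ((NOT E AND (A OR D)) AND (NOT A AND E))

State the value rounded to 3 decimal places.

NOT E = 1 − 0.3600 = 0.6400
A OR D = a + b − a·b on (0.7700, 0.8500) = 0.9655
NOT E AND (A OR D) = a·b on (0.6400, 0.9655) = 0.6179
NOT A = 1 − 0.7700 = 0.2300
NOT A AND E = a·b on (0.2300, 0.3600) = 0.0828
(NOT E AND (A OR D)) AND (NOT A AND E) = a·b on (0.6179, 0.0828) = 0.0512
NOT ((NOT E AND (A OR D)) AND (NOT A AND E)) = 1 − 0.0512 = 0.9488

0.949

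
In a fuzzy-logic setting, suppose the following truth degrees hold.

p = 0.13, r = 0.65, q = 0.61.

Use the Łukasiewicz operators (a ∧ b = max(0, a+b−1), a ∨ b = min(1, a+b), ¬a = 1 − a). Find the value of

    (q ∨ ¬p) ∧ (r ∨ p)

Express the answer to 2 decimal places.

0.78

¬p = 1 − 0.13 = 0.87
q ∨ ¬p = min(1, a+b) on (0.61, 0.87) = 1.00
r ∨ p = min(1, a+b) on (0.65, 0.13) = 0.78
(q ∨ ¬p) ∧ (r ∨ p) = max(0, a+b−1) on (1.00, 0.78) = 0.78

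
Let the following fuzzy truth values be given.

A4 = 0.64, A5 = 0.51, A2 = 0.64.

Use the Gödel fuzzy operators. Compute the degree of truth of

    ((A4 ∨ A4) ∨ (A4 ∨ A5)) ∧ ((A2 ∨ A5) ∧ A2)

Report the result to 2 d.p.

A4 ∨ A4 = max(a, b) on (0.64, 0.64) = 0.64
A4 ∨ A5 = max(a, b) on (0.64, 0.51) = 0.64
(A4 ∨ A4) ∨ (A4 ∨ A5) = max(a, b) on (0.64, 0.64) = 0.64
A2 ∨ A5 = max(a, b) on (0.64, 0.51) = 0.64
(A2 ∨ A5) ∧ A2 = min(a, b) on (0.64, 0.64) = 0.64
((A4 ∨ A4) ∨ (A4 ∨ A5)) ∧ ((A2 ∨ A5) ∧ A2) = min(a, b) on (0.64, 0.64) = 0.64

0.64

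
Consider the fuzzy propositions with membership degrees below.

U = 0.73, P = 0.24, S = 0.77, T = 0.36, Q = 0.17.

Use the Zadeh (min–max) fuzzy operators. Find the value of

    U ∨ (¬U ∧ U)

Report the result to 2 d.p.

0.73

¬U = 1 − 0.73 = 0.27
¬U ∧ U = min(a, b) on (0.27, 0.73) = 0.27
U ∨ (¬U ∧ U) = max(a, b) on (0.73, 0.27) = 0.73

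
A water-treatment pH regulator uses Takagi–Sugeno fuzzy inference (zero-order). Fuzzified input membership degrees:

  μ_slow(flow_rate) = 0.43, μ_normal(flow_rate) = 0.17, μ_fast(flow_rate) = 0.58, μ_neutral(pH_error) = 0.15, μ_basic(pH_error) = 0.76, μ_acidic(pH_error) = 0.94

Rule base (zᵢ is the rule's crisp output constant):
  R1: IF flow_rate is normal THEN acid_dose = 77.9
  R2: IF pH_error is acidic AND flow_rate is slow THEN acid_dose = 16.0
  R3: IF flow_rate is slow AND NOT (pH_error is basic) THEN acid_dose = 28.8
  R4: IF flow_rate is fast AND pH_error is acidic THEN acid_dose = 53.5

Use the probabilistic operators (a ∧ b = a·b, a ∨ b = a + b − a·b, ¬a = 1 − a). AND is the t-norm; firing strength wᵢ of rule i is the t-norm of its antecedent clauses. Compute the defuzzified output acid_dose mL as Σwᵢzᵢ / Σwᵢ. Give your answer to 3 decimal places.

42.410

R1 (z=77.9): normal=0.17 → w = 0.1700
R2 (z=16.0): acidic=0.94, slow=0.43; AND[a·b] → w = 0.4042
R3 (z=28.8): slow=0.43, ¬basic=1−0.76=0.24; AND[a·b] → w = 0.1032
R4 (z=53.5): fast=0.58, acidic=0.94; AND[a·b] → w = 0.5452
Weighted average = (0.1700·77.9 + 0.4042·16.0 + 0.1032·28.8 + 0.5452·53.5) / (0.1700 + 0.4042 + 0.1032 + 0.5452)
  = 51.8506 / 1.2226 = 42.410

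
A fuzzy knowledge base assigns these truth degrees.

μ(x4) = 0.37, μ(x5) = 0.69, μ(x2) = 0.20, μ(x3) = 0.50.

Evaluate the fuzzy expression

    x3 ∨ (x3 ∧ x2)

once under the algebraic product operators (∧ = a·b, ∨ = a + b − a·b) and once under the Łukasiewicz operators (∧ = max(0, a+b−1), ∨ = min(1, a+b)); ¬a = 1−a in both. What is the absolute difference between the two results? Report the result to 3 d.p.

0.050

Under algebraic product:
  x3 ∧ x2 = a·b on (0.5000, 0.2000) = 0.1000
  x3 ∨ (x3 ∧ x2) = a + b − a·b on (0.5000, 0.1000) = 0.5500
  → value = 0.5500
Under Łukasiewicz:
  x3 ∧ x2 = max(0, a+b−1) on (0.50, 0.20) = 0.00
  x3 ∨ (x3 ∧ x2) = min(1, a+b) on (0.50, 0.00) = 0.50
  → value = 0.5000
|0.5500 − 0.5000| = 0.050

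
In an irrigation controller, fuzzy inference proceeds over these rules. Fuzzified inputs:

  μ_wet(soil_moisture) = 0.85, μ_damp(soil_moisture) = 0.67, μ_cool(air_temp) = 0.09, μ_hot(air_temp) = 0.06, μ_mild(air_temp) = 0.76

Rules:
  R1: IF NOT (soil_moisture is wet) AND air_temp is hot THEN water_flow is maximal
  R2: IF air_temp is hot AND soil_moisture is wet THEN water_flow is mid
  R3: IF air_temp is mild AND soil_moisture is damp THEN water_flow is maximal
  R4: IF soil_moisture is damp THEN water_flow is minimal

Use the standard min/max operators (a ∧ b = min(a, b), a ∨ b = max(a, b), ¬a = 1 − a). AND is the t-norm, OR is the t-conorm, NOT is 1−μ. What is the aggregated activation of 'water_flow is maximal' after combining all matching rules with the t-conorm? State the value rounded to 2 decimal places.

0.67

R1: ¬wet=1−0.85=0.15, hot=0.06; AND[min(a, b)] → w = 0.06
R2: hot=0.06, wet=0.85; AND[min(a, b)] → w = 0.06
R3: mild=0.76, damp=0.67; AND[min(a, b)] → w = 0.67
R4: damp=0.67 → w = 0.67
Rules with consequent 'maximal': {R1, R3} → strengths 0.06, 0.67
Aggregate via t-conorm [max(a, b)]: 0.67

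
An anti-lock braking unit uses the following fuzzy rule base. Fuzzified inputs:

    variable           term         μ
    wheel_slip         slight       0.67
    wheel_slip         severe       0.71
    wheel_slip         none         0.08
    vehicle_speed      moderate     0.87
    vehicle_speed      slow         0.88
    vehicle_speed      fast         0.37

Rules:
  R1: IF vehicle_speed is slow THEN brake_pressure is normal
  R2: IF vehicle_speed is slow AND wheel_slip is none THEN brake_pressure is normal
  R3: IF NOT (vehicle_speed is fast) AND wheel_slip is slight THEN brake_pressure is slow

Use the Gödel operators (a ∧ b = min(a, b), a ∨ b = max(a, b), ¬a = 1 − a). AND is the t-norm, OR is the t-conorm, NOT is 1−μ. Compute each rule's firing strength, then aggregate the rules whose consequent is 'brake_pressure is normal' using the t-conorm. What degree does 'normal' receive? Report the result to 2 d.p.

R1: slow=0.88 → w = 0.88
R2: slow=0.88, none=0.08; AND[min(a, b)] → w = 0.08
R3: ¬fast=1−0.37=0.63, slight=0.67; AND[min(a, b)] → w = 0.63
Rules with consequent 'normal': {R1, R2} → strengths 0.88, 0.08
Aggregate via t-conorm [max(a, b)]: 0.88

0.88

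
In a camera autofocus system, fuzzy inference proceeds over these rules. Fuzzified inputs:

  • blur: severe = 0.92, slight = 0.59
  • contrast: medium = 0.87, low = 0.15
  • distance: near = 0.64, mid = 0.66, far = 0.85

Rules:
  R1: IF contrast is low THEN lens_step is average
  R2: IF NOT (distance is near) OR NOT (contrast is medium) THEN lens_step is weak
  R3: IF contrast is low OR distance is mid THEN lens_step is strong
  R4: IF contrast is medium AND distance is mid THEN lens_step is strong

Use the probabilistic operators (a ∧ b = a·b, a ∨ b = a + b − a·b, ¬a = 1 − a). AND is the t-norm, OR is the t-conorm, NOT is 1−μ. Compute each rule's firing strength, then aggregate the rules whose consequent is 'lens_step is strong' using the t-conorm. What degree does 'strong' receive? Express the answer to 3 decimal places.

0.877

R1: low=0.15 → w = 0.1500
R2: ¬near=1−0.64=0.36, ¬medium=1−0.87=0.13; OR[a + b − a·b] → w = 0.4432
R3: low=0.15, mid=0.66; OR[a + b − a·b] → w = 0.7110
R4: medium=0.87, mid=0.66; AND[a·b] → w = 0.5742
Rules with consequent 'strong': {R3, R4} → strengths 0.7110, 0.5742
Aggregate via t-conorm [a + b − a·b]: 0.8769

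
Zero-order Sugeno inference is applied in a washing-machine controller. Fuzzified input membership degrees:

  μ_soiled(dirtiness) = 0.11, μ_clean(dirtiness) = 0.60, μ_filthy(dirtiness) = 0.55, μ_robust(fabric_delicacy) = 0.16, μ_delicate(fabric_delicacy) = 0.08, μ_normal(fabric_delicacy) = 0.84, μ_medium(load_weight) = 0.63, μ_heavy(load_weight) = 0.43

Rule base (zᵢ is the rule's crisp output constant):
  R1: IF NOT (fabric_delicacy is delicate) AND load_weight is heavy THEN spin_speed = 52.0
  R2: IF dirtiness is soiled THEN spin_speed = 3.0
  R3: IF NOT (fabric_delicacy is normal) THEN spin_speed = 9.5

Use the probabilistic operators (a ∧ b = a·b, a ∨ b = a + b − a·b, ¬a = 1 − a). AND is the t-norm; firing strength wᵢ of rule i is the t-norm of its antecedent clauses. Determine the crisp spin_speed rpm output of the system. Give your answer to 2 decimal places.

33.69

R1 (z=52.0): ¬delicate=1−0.08=0.92, heavy=0.43; AND[a·b] → w = 0.3956
R2 (z=3.0): soiled=0.11 → w = 0.1100
R3 (z=9.5): ¬normal=1−0.84=0.16 → w = 0.1600
Weighted average = (0.3956·52.0 + 0.1100·3.0 + 0.1600·9.5) / (0.3956 + 0.1100 + 0.1600)
  = 22.4212 / 0.6656 = 33.69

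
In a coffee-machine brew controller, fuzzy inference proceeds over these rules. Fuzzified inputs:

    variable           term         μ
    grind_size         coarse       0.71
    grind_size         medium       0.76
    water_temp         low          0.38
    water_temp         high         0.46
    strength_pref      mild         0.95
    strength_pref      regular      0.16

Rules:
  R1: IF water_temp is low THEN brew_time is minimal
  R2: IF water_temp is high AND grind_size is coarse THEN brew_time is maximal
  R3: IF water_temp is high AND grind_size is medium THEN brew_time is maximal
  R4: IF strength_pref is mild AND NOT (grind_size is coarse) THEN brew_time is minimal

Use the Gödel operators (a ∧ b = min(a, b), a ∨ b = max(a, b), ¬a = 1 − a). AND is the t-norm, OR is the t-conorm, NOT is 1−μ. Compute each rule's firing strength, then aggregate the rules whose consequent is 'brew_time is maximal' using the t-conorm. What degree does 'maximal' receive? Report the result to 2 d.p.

R1: low=0.38 → w = 0.38
R2: high=0.46, coarse=0.71; AND[min(a, b)] → w = 0.46
R3: high=0.46, medium=0.76; AND[min(a, b)] → w = 0.46
R4: mild=0.95, ¬coarse=1−0.71=0.29; AND[min(a, b)] → w = 0.29
Rules with consequent 'maximal': {R2, R3} → strengths 0.46, 0.46
Aggregate via t-conorm [max(a, b)]: 0.46

0.46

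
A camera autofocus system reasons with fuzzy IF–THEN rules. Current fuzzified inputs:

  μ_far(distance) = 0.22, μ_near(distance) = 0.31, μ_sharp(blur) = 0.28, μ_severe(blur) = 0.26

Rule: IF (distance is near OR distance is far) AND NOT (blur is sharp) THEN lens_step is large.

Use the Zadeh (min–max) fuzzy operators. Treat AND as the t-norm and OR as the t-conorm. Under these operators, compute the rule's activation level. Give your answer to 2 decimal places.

firing strength: (near=0.31 OR far=0.22) = 0.31; AND[min(a, b)] with ¬sharp=1−0.28=0.72 → w = 0.31

0.31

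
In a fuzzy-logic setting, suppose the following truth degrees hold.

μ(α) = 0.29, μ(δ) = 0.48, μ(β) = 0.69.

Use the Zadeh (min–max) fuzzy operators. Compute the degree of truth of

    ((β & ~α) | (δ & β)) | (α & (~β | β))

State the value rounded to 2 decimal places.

0.69

~α = 1 − 0.29 = 0.71
β & ~α = min(a, b) on (0.69, 0.71) = 0.69
δ & β = min(a, b) on (0.48, 0.69) = 0.48
(β & ~α) | (δ & β) = max(a, b) on (0.69, 0.48) = 0.69
~β = 1 − 0.69 = 0.31
~β | β = max(a, b) on (0.31, 0.69) = 0.69
α & (~β | β) = min(a, b) on (0.29, 0.69) = 0.29
((β & ~α) | (δ & β)) | (α & (~β | β)) = max(a, b) on (0.69, 0.29) = 0.69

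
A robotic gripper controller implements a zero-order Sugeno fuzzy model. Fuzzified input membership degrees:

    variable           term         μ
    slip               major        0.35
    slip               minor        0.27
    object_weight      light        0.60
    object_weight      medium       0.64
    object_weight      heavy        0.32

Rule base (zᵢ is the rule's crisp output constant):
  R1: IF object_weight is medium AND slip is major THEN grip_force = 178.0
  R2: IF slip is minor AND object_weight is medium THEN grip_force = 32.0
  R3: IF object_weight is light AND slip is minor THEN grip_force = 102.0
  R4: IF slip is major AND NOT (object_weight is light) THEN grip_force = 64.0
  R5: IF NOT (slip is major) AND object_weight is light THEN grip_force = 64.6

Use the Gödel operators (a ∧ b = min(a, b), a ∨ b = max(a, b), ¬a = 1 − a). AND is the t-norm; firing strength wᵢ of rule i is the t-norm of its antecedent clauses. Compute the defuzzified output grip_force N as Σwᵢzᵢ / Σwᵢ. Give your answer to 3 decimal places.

R1 (z=178.0): medium=0.64, major=0.35; AND[min(a, b)] → w = 0.35
R2 (z=32.0): minor=0.27, medium=0.64; AND[min(a, b)] → w = 0.27
R3 (z=102.0): light=0.60, minor=0.27; AND[min(a, b)] → w = 0.27
R4 (z=64.0): major=0.35, ¬light=1−0.60=0.40; AND[min(a, b)] → w = 0.35
R5 (z=64.6): ¬major=1−0.35=0.65, light=0.60; AND[min(a, b)] → w = 0.60
Weighted average = (0.35·178.0 + 0.27·32.0 + 0.27·102.0 + 0.35·64.0 + 0.60·64.6) / (0.35 + 0.27 + 0.27 + 0.35 + 0.60)
  = 159.6400 / 1.8400 = 86.761

86.761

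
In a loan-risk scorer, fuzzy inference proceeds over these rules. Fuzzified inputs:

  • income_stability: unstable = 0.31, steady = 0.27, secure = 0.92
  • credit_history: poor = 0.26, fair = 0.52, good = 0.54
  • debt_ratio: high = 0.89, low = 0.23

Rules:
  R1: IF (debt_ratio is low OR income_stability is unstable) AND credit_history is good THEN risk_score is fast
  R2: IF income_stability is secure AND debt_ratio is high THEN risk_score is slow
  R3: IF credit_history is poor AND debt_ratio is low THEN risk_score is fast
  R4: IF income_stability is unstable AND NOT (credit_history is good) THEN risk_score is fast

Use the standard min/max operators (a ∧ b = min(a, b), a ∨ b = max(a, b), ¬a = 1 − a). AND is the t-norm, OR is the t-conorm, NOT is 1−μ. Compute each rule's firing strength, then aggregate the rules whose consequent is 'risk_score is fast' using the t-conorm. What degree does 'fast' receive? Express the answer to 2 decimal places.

R1: (low=0.23 OR unstable=0.31) = 0.31; AND[min(a, b)] with good=0.54 → w = 0.31
R2: secure=0.92, high=0.89; AND[min(a, b)] → w = 0.89
R3: poor=0.26, low=0.23; AND[min(a, b)] → w = 0.23
R4: unstable=0.31, ¬good=1−0.54=0.46; AND[min(a, b)] → w = 0.31
Rules with consequent 'fast': {R1, R3, R4} → strengths 0.31, 0.23, 0.31
Aggregate via t-conorm [max(a, b)]: 0.31

0.31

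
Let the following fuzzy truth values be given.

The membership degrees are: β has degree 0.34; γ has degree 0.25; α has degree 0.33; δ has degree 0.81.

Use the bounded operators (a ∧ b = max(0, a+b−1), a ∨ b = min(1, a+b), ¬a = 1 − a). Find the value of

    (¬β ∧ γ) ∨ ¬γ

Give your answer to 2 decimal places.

0.75

¬β = 1 − 0.34 = 0.66
¬β ∧ γ = max(0, a+b−1) on (0.66, 0.25) = 0.00
¬γ = 1 − 0.25 = 0.75
(¬β ∧ γ) ∨ ¬γ = min(1, a+b) on (0.00, 0.75) = 0.75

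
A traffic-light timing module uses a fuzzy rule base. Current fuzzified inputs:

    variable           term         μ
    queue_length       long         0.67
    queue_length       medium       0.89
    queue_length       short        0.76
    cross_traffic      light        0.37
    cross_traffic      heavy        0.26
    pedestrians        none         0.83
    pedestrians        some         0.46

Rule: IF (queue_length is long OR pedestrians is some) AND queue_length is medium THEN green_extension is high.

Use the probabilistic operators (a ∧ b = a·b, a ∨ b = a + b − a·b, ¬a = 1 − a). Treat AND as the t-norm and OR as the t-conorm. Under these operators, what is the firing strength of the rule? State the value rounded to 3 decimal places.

firing strength: (long=0.67 OR some=0.46) = 0.8218; AND[a·b] with medium=0.89 → w = 0.7314

0.731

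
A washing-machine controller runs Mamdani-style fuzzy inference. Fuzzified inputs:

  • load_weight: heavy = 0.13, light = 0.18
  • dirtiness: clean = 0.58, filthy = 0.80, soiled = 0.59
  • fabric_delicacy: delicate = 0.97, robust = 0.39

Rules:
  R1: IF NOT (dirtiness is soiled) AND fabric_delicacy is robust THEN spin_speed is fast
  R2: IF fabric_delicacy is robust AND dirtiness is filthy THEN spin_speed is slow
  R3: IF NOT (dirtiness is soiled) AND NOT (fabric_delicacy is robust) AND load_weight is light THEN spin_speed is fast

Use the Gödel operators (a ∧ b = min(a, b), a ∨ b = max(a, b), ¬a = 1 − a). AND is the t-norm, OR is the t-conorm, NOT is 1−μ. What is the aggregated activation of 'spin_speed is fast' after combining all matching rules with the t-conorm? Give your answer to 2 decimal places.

R1: ¬soiled=1−0.59=0.41, robust=0.39; AND[min(a, b)] → w = 0.39
R2: robust=0.39, filthy=0.80; AND[min(a, b)] → w = 0.39
R3: ¬soiled=1−0.59=0.41, ¬robust=1−0.39=0.61, light=0.18; AND[min(a, b)] → w = 0.18
Rules with consequent 'fast': {R1, R3} → strengths 0.39, 0.18
Aggregate via t-conorm [max(a, b)]: 0.39

0.39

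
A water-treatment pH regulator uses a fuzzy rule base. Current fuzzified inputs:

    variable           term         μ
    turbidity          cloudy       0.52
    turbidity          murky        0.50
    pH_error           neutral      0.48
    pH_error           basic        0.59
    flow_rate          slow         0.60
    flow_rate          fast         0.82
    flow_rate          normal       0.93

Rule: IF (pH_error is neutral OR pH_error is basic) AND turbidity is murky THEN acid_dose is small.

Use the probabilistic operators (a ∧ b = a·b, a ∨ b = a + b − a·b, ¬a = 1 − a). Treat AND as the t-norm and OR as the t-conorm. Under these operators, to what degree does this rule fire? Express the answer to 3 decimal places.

firing strength: (neutral=0.48 OR basic=0.59) = 0.7868; AND[a·b] with murky=0.50 → w = 0.3934

0.393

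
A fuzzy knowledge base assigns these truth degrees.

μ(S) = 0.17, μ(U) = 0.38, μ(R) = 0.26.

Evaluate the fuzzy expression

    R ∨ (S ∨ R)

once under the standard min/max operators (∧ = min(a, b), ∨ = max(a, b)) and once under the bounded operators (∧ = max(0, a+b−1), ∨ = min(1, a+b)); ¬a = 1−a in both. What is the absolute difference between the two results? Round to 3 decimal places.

0.430

Under standard min/max:
  S ∨ R = max(a, b) on (0.17, 0.26) = 0.26
  R ∨ (S ∨ R) = max(a, b) on (0.26, 0.26) = 0.26
  → value = 0.2600
Under bounded:
  S ∨ R = min(1, a+b) on (0.17, 0.26) = 0.43
  R ∨ (S ∨ R) = min(1, a+b) on (0.26, 0.43) = 0.69
  → value = 0.6900
|0.2600 − 0.6900| = 0.430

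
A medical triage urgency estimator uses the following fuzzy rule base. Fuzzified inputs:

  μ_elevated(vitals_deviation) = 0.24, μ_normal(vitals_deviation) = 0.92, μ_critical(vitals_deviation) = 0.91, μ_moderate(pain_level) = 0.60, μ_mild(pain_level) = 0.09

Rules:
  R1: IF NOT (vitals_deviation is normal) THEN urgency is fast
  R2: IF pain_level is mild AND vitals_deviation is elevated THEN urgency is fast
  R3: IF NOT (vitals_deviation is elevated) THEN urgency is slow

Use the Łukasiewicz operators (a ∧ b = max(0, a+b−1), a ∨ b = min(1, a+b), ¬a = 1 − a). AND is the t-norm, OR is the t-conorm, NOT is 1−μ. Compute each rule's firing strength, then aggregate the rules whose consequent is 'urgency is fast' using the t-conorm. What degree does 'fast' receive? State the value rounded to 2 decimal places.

0.08

R1: ¬normal=1−0.92=0.08 → w = 0.08
R2: mild=0.09, elevated=0.24; AND[max(0, a+b−1)] → w = 0.00
R3: ¬elevated=1−0.24=0.76 → w = 0.76
Rules with consequent 'fast': {R1, R2} → strengths 0.08, 0.00
Aggregate via t-conorm [min(1, a+b)]: 0.08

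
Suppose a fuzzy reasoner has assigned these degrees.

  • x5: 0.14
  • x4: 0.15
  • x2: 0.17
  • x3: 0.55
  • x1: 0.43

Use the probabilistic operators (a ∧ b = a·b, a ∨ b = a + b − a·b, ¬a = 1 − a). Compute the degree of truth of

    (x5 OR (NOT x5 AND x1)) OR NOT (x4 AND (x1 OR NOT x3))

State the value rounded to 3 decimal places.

0.944

NOT x5 = 1 − 0.1400 = 0.8600
NOT x5 AND x1 = a·b on (0.8600, 0.4300) = 0.3698
x5 OR (NOT x5 AND x1) = a + b − a·b on (0.1400, 0.3698) = 0.4580
NOT x3 = 1 − 0.5500 = 0.4500
x1 OR NOT x3 = a + b − a·b on (0.4300, 0.4500) = 0.6865
x4 AND (x1 OR NOT x3) = a·b on (0.1500, 0.6865) = 0.1030
NOT (x4 AND (x1 OR NOT x3)) = 1 − 0.1030 = 0.8970
(x5 OR (NOT x5 AND x1)) OR NOT (x4 AND (x1 OR NOT x3)) = a + b − a·b on (0.4580, 0.8970) = 0.9442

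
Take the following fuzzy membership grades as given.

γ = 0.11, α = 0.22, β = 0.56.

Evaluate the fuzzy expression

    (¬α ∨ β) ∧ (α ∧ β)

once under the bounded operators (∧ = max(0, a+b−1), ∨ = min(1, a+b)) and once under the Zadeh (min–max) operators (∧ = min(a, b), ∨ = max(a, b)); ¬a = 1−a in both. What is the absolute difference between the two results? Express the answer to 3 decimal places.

Under bounded:
  ¬α = 1 − 0.22 = 0.78
  ¬α ∨ β = min(1, a+b) on (0.78, 0.56) = 1.00
  α ∧ β = max(0, a+b−1) on (0.22, 0.56) = 0.00
  (¬α ∨ β) ∧ (α ∧ β) = max(0, a+b−1) on (1.00, 0.00) = 0.00
  → value = 0.0000
Under Zadeh (min–max):
  ¬α = 1 − 0.22 = 0.78
  ¬α ∨ β = max(a, b) on (0.78, 0.56) = 0.78
  α ∧ β = min(a, b) on (0.22, 0.56) = 0.22
  (¬α ∨ β) ∧ (α ∧ β) = min(a, b) on (0.78, 0.22) = 0.22
  → value = 0.2200
|0.0000 − 0.2200| = 0.220

0.220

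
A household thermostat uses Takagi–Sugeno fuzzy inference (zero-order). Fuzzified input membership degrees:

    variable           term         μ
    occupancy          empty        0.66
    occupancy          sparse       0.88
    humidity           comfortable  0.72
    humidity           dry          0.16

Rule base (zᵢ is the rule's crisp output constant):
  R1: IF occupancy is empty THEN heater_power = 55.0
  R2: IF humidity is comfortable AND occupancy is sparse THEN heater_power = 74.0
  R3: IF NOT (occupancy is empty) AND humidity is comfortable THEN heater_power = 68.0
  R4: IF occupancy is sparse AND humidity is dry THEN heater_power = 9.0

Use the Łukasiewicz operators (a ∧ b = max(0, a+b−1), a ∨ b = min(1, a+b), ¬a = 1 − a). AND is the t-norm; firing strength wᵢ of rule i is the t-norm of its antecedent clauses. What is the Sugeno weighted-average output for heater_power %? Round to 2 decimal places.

R1 (z=55.0): empty=0.66 → w = 0.66
R2 (z=74.0): comfortable=0.72, sparse=0.88; AND[max(0, a+b−1)] → w = 0.60
R3 (z=68.0): ¬empty=1−0.66=0.34, comfortable=0.72; AND[max(0, a+b−1)] → w = 0.06
R4 (z=9.0): sparse=0.88, dry=0.16; AND[max(0, a+b−1)] → w = 0.04
Weighted average = (0.66·55.0 + 0.60·74.0 + 0.06·68.0 + 0.04·9.0) / (0.66 + 0.60 + 0.06 + 0.04)
  = 85.1400 / 1.3600 = 62.60

62.60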